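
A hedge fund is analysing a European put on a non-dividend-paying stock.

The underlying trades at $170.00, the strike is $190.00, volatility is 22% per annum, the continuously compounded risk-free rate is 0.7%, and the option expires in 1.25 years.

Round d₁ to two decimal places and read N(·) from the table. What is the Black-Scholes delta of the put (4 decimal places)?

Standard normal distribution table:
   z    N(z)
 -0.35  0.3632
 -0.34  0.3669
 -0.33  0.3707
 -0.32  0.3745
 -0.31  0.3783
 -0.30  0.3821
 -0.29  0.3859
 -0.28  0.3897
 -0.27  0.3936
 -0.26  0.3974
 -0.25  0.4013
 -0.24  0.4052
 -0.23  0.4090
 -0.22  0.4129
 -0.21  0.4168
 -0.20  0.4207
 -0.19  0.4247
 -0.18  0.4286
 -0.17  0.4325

σ√T = 0.22 × 1.1180 = 0.2460
d₁ = [ln(170/190) + (0.007 + 0.22²/2)·1.25] / 0.2460 = [-0.1112 + 0.0390] / 0.2460 = -0.2936 which rounds to -0.29
N(d₁) = N(-0.29) = 0.3859
Δ_put = N(d₁) − 1 = 0.3859 − 1 = -0.6141

-0.6141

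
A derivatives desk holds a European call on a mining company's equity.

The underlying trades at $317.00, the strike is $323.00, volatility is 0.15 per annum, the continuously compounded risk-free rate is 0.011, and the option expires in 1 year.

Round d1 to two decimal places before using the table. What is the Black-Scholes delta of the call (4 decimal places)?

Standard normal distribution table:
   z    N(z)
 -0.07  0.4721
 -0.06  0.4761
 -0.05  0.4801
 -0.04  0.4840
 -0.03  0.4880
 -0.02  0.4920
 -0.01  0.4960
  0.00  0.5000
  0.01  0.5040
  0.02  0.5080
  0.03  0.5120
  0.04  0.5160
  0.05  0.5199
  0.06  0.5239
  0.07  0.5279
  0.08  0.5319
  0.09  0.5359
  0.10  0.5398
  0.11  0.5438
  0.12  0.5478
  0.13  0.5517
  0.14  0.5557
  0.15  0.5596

0.5080

σ√T = 0.15 × 1.0000 = 0.1500
d₁ = [ln(317/323) + (0.011 + 0.15²/2)·1] / 0.1500 = [-0.0188 + 0.0222] / 0.1500 = 0.0233 ≈ 0.02
N(d₁) = N(0.02) = 0.5080
Δ_call = N(d₁) = 0.5080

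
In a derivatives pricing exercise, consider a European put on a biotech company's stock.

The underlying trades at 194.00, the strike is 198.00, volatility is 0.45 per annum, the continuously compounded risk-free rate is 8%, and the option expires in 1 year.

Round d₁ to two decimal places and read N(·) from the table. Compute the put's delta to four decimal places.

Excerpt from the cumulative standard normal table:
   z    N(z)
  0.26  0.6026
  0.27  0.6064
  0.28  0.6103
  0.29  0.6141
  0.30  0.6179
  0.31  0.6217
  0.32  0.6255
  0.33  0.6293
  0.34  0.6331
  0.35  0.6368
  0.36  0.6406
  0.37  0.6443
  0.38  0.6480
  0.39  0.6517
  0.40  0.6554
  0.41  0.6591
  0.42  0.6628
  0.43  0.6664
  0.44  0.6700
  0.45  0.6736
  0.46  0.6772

σ√T = 0.45·√1 = 0.4500
d₁ = [ln(194/198) + (0.08 + 0.45²/2)·1] / 0.4500 = [-0.0204 + 0.1813] / 0.4500 = 0.3574 which rounds to 0.36
N(d₁) = N(0.36) = 0.6406
Δ_put = N(d₁) − 1 = 0.6406 − 1 = -0.3594

-0.3594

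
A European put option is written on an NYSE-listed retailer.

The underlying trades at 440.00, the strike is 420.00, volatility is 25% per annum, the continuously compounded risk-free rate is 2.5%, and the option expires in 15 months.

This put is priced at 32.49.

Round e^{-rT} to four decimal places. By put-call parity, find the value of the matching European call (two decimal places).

65.43

exp(−rT) = exp(−0.025·1.25) = 0.9692
Put-call parity: C − P = S − K·e^(−rT) = 440 − 420·0.9692 = 440 − 407.0640 = 32.9360
C = P + (C − P) = 32.49 + (32.9360) = 65.4260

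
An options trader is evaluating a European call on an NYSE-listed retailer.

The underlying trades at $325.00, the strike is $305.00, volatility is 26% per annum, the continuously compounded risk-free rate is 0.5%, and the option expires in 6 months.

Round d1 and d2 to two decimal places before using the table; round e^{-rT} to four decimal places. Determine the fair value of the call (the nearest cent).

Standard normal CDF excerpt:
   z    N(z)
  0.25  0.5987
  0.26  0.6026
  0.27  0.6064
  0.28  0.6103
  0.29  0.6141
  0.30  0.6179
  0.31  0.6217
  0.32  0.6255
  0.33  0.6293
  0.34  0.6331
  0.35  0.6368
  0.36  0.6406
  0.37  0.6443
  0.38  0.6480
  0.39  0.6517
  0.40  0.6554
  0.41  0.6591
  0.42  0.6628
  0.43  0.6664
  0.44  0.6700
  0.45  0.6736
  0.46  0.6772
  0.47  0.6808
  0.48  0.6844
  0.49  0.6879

$34.43

σ√T = 0.26 × 0.7071 = 0.1838
d₁ = [ln(325/305) + (0.005 + ½·0.26²)·0.5] / (σ√T) = (0.0635 + 0.0194) / 0.1838 = 0.4510 → 0.45
d₂ = 0.4510 − 0.1838 = 0.2671 → 0.27
exp(−rT) = exp(−0.005·0.5) = 0.9975
N(d₁) = N(0.45) = 0.6736;  N(d₂) = N(0.27) = 0.6064
C = 325·0.6736 − 305·0.9975·0.6064 = 218.9200 − 184.4896 = 34.4304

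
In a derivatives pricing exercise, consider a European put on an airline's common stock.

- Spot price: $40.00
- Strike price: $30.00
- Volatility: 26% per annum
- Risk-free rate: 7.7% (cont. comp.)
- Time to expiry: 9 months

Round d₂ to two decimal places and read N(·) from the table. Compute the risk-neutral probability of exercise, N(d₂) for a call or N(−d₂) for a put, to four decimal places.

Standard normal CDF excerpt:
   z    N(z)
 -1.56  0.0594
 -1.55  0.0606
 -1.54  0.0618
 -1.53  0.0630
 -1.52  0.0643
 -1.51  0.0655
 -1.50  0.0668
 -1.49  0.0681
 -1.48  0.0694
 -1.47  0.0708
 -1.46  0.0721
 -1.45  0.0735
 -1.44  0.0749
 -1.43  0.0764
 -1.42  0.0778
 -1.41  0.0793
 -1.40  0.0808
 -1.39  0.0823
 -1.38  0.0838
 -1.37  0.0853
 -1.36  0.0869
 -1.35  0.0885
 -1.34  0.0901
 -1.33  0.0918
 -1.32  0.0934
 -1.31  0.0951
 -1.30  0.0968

0.0778

σ√T = 0.26·√0.75 = 0.2252
d₁ = [ln(40/30) + (0.077 + 0.26²/2)·0.75] / 0.2252 = [0.2877 + 0.0831] / 0.2252 = 1.6467 ≈ 1.65
d₂ = d₁ − σ√T = 1.6467 − 0.2252 = 1.4215 ≈ 1.42
Pr(exercise) under Q = N(−d₂) = N(-1.42) = 0.0778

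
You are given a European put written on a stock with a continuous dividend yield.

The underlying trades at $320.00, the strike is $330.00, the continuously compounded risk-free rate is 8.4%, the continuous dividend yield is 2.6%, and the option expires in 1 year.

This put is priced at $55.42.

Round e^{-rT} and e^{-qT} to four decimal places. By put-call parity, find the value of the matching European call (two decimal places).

exp(−qT) = exp(−0.026·1) = 0.9743;  exp(−rT) = exp(−0.084·1) = 0.9194
Put-call parity: C − P = S·e^(−qT) − K·e^(−rT) = 320·0.9743 − 330·0.9194 = 311.7760 − 303.4020 = 8.3740
C = P + (C − P) = 55.42 + (8.3740) = 63.7940

$63.79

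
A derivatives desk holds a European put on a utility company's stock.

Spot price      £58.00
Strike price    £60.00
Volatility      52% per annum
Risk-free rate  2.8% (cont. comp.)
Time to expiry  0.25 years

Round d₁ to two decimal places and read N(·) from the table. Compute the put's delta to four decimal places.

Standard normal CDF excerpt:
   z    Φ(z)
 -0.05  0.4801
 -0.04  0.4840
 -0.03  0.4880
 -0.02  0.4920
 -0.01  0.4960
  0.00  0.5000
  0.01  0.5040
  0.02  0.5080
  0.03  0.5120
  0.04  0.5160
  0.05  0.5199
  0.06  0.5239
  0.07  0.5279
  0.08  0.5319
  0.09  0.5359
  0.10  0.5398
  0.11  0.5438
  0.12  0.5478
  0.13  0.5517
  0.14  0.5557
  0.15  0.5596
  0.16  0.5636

-0.4880

σ√T = 0.52 × 0.5000 = 0.2600
d₁ = [ln(58/60) + (0.028 + 0.52²/2)·0.25] / 0.2600 = [-0.0339 + 0.0408] / 0.2600 = 0.0265 ≈ 0.03
N(d₁) = N(0.03) = 0.5120
Δ_put = N(d₁) − 1 = 0.5120 − 1 = -0.4880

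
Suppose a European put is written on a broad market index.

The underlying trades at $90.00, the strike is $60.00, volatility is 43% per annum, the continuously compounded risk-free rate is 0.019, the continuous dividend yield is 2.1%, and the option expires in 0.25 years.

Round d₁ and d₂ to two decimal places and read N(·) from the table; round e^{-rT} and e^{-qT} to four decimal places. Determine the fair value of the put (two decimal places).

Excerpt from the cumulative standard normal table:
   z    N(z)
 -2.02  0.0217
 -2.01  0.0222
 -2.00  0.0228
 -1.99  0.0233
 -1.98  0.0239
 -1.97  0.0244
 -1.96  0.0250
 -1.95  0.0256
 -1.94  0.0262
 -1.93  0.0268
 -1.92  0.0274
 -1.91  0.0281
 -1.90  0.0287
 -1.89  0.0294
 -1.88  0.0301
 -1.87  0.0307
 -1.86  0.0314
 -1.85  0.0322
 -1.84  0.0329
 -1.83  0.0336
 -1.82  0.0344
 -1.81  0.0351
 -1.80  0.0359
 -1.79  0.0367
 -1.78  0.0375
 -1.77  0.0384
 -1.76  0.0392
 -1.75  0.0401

$0.15

σ√T = 0.43 × 0.5000 = 0.2150
d₁ = [ln(90/60) + (0.019 − 0.021 + 0.43²/2)·0.25] / 0.2150 = [0.4055 + 0.0226] / 0.2150 = 1.9911 → 1.99
d₂ = d₁ − σ√T = 1.9911 − 0.2150 = 1.7761 → 1.78
exp(−qT) = exp(−0.021·0.25) = 0.9948;  exp(−rT) = exp(−0.019·0.25) = 0.9953
N(−d₂) = N(-1.78) = 0.0375;  N(−d₁) = N(-1.99) = 0.0233
P = 60·0.9953·0.0375 − 90·0.9948·0.0233 = 2.2394 − 2.0861 = 0.1533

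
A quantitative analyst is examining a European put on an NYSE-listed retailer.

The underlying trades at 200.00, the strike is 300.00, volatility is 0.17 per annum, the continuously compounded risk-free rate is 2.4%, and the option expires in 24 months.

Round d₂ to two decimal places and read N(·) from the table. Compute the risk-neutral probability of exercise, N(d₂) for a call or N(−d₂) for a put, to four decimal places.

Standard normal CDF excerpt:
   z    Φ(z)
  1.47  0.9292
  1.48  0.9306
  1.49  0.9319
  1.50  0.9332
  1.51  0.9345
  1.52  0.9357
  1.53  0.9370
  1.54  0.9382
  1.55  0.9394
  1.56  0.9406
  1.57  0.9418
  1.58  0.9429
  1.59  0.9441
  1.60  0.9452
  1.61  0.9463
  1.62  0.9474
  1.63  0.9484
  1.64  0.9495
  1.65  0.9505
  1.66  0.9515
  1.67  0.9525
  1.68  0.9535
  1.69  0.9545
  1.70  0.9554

0.9463

σ√T = 0.17 × 1.4142 = 0.2404
d₁ = [ln(200/300) + (0.024 + 0.17²/2)·2] / 0.2404 = [-0.4055 + 0.0769] / 0.2404 = -1.3667 → -1.37
d₂ = d₁ − σ√T = -1.3667 − 0.2404 = -1.6071 → -1.61
Pr(exercise) under Q = N(−d₂) = N(1.61) = 0.9463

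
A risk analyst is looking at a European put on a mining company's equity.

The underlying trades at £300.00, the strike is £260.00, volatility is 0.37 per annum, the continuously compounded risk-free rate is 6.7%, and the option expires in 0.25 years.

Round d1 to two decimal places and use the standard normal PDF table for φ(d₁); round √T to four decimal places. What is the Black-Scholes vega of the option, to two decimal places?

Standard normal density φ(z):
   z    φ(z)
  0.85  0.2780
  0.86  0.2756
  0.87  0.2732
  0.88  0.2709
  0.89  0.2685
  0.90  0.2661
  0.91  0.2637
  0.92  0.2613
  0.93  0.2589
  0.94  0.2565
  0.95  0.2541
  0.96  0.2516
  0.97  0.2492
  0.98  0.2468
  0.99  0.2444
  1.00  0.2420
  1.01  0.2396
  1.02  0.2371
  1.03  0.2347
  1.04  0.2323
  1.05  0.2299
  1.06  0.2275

T = 0.25;  σ√T = 0.1850
d₁ = [ln(300/260) + (0.067 + ½·0.37²)·0.25] / (σ√T) = (0.1431 + 0.0339) / 0.1850 = 0.9566 which rounds to 0.96
√T = √0.25 = 0.5000
φ(d₁) = φ(0.96) = 0.2516
vega = S·φ(d₁)·√T = 300·0.2516·0.5000 = 37.7400
(The call has the same vega.)

37.74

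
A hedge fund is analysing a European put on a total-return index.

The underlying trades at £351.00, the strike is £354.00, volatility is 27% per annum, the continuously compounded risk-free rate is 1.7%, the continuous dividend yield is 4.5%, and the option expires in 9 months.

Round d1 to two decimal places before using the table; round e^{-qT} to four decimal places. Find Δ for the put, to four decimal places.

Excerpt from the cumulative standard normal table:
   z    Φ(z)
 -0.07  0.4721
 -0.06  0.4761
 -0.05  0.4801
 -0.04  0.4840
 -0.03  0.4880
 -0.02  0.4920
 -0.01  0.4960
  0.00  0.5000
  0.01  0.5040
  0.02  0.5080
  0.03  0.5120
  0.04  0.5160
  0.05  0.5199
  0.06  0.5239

-0.4873

T = 0.75;  σ√T = 0.2338
ln(S/K) + (r − q + σ²/2)T = ln(351/354) + (0.017 − 0.045 + 0.27²/2)·0.75 = -0.0085 + 0.0063 = -0.0022
d₁ = -0.0022 / 0.2338 = -0.0093 which rounds to -0.01
N(d₁) = N(-0.01) = 0.4960
Δ_put = exp(−qT)·(N(d₁) − 1) = 0.9668·(0.4960 − 1) = -0.4873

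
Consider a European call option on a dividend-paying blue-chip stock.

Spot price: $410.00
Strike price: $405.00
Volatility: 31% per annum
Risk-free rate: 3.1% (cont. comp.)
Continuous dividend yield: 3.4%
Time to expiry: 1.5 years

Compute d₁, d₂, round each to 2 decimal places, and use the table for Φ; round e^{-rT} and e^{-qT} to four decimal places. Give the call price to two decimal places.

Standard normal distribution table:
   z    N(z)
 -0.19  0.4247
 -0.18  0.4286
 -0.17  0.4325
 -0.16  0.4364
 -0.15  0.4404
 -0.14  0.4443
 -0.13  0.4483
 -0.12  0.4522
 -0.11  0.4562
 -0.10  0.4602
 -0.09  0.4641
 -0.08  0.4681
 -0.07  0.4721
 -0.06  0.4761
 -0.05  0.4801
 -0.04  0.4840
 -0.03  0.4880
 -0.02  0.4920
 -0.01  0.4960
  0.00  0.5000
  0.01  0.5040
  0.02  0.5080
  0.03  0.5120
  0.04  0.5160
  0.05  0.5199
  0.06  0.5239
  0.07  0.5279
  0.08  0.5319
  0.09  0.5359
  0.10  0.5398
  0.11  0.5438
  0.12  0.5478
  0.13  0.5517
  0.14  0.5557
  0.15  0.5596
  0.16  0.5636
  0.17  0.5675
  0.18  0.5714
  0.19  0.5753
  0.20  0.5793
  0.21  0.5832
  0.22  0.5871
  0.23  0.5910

σ√T = 0.31 × 1.2247 = 0.3797
d₁ = [ln(410/405) + (0.031 − 0.034 + 0.31²/2)·1.5] / 0.3797 = [0.0123 + 0.0676] / 0.3797 = 0.2103 which rounds to 0.21
d₂ = d₁ − σ√T = 0.2103 − 0.3797 = -0.1694 which rounds to -0.17
e^(−qT) = e^(−0.034·1.5) = 0.9503;  e^(−rT) = e^(−0.031·1.5) = 0.9546
C = 410·0.9503·N(0.21) − 405·0.9546·N(-0.17) = 410·0.9503·0.5832 − 405·0.9546·0.4325 = 227.2281 − 167.2101 = 60.0180

$60.02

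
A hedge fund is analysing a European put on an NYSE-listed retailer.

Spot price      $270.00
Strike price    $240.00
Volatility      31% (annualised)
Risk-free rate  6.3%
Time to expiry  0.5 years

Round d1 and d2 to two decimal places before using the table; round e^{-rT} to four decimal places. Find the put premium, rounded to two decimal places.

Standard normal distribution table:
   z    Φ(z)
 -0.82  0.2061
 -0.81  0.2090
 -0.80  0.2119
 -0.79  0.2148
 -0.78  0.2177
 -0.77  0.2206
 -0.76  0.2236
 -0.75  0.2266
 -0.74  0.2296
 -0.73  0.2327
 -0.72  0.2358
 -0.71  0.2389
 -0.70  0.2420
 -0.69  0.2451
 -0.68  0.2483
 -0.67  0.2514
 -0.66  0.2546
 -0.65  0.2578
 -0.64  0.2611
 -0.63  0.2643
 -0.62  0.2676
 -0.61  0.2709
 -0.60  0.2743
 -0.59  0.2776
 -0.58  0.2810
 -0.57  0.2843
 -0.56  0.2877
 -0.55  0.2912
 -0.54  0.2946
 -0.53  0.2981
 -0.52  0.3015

σ√T = 0.31 × 0.7071 = 0.2192
d₁ = [ln(270/240) + (0.063 + 0.31²/2)·0.5] / 0.2192 = [0.1178 + 0.0555] / 0.2192 = 0.7906 ⇒ 0.79
d₂ = d₁ − σ√T = 0.7906 − 0.2192 = 0.5714 ⇒ 0.57
e^(−rT) = e^(−0.063·0.5) = 0.9690
P = 240·0.9690·N(-0.57) − 270·N(-0.79) = 240·0.9690·0.2843 − 270·0.2148 = 66.1168 − 57.9960 = 8.1208

$8.12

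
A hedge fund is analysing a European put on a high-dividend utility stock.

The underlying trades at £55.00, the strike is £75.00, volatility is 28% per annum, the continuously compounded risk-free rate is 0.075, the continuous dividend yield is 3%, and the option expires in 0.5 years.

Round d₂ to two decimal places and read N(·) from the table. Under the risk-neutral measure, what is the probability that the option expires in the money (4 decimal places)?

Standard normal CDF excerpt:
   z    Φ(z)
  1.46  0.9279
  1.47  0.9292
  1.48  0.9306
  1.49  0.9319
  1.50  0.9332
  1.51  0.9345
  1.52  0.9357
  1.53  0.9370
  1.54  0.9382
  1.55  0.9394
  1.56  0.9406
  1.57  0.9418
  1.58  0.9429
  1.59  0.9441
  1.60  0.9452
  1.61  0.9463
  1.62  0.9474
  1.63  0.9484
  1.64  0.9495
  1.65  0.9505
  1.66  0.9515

σ√T = 0.28 × 0.7071 = 0.1980
d₁ = [ln(55/75) + (0.075 − 0.03 + 0.28²/2)·0.5] / 0.1980 = [-0.3102 + 0.0421] / 0.1980 = -1.3539 ≈ -1.35
d₂ = d₁ − σ√T = -1.3539 − 0.1980 = -1.5519 ≈ -1.55
Risk-neutral Pr[S_T < K] = N(−d₂) = N(1.55) = 0.9394

0.9394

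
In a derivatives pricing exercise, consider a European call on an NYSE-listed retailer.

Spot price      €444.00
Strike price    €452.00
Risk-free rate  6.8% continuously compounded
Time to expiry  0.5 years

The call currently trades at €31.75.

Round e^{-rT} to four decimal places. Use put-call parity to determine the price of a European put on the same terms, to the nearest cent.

€24.65

exp(−rT) = exp(−0.068·0.5) = 0.9666
Put-call parity: C − P = S − K·e^(−rT) = 444 − 452·0.9666 = 444 − 436.9032 = 7.0968
P = C − (C − P) = 31.75 − (7.0968) = 24.6532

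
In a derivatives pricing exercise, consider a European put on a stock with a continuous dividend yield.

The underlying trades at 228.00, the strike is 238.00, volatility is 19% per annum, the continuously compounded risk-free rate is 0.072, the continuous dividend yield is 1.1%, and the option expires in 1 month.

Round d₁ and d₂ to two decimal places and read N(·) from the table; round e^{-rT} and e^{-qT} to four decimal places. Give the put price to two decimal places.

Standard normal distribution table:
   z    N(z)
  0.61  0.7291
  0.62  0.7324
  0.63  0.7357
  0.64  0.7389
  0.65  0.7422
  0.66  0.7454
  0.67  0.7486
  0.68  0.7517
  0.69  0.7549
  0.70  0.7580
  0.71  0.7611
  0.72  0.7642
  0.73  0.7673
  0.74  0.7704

σ√T = 0.19 × 0.2887 = 0.0548
d₁ = [ln(228/238) + (0.072 − 0.011 + 0.19²/2)·0.08333] / 0.0548 = [-0.0429 + 0.0066] / 0.0548 = -0.6625 ⇒ -0.66
d₂ = d₁ − σ√T = -0.6625 − 0.0548 = -0.7174 ⇒ -0.72
e^(−qT) = e^(−0.011·0.08333) = 0.9991;  e^(−rT) = e^(−0.072·0.08333) = 0.9940
P = 238·0.9940·N(0.72) − 228·0.9991·N(0.66) = 238·0.9940·0.7642 − 228·0.9991·0.7454 = 180.7883 − 169.7982 = 10.9901

10.99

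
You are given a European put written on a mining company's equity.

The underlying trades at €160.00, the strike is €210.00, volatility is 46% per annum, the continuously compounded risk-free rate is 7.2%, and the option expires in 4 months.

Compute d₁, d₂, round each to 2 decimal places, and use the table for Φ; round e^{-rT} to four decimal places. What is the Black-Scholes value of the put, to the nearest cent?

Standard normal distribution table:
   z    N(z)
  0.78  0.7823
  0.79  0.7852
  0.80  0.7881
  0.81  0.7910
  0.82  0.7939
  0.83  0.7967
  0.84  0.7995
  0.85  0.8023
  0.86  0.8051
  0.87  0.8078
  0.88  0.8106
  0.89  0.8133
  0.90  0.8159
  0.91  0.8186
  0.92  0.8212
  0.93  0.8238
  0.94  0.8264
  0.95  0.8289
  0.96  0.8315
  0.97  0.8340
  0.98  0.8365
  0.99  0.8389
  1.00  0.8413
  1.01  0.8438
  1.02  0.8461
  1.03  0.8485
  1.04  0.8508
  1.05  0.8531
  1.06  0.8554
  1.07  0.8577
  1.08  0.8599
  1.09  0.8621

σ√T = 0.46·√0.3333 = 0.2656
d₁ = [ln(160/210) + (0.072 + 0.46²/2)·0.3333] / 0.2656 = [-0.2719 + 0.0593] / 0.2656 = -0.8008 ⇒ -0.80
d₂ = d₁ − σ√T = -0.8008 − 0.2656 = -1.0663 ⇒ -1.07
exp(−rT) = exp(−0.072·0.3333) = 0.9763
N(−d₂) = N(1.07) = 0.8577;  N(−d₁) = N(0.80) = 0.7881
P = 210·0.9763·0.8577 − 160·0.7881 = 175.8482 − 126.0960 = 49.7522

€49.75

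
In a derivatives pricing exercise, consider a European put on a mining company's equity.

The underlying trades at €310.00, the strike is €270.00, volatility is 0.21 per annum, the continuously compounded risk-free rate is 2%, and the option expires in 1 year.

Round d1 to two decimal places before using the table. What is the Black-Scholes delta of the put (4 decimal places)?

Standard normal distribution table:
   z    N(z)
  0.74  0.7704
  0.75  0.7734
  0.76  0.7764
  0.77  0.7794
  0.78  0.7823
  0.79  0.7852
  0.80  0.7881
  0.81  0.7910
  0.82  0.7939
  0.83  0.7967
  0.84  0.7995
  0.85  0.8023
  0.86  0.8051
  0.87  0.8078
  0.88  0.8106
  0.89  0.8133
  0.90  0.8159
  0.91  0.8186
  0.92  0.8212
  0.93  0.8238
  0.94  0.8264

σ√T = 0.21·√1 = 0.2100
ln(S/K) + (r + σ²/2)T = ln(310/270) + (0.02 + 0.21²/2)·1 = 0.1382 + 0.0420 = 0.1802
d₁ = 0.1802 / 0.2100 = 0.8581 ≈ 0.86
N(d₁) = N(0.86) = 0.8051
Δ_put = N(d₁) − 1 = 0.8051 − 1 = -0.1949

-0.1949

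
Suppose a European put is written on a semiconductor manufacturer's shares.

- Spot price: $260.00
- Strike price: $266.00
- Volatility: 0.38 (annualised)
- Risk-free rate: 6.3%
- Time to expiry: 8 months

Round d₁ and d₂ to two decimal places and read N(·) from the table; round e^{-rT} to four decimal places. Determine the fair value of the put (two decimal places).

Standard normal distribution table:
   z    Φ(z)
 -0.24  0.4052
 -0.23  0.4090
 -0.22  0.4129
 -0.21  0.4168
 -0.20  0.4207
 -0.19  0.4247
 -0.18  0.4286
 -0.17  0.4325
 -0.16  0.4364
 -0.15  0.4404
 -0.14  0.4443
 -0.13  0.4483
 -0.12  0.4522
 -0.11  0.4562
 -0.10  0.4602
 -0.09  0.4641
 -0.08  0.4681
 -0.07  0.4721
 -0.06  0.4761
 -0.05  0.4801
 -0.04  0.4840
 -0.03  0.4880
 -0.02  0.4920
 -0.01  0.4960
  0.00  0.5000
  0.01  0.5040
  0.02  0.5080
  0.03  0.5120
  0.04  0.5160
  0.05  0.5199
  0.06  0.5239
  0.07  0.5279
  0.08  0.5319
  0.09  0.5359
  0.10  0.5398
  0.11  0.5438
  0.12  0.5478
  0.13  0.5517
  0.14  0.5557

T = 0.6667;  σ√T = 0.3103
d₁ = [ln(260/266) + (0.063 + 0.38²/2)·0.6667] / 0.3103 = [-0.0228 + 0.0901] / 0.3103 = 0.2170 ≈ 0.22
d₂ = d₁ − σ√T = 0.2170 − 0.3103 = -0.0933 ≈ -0.09
exp(−rT) = exp(−0.063·0.6667) = 0.9589
N(−d₂) = N(0.09) = 0.5359;  N(−d₁) = N(-0.22) = 0.4129
P = 266·0.9589·0.5359 − 260·0.4129 = 136.6906 − 107.3540 = 29.3366

$29.34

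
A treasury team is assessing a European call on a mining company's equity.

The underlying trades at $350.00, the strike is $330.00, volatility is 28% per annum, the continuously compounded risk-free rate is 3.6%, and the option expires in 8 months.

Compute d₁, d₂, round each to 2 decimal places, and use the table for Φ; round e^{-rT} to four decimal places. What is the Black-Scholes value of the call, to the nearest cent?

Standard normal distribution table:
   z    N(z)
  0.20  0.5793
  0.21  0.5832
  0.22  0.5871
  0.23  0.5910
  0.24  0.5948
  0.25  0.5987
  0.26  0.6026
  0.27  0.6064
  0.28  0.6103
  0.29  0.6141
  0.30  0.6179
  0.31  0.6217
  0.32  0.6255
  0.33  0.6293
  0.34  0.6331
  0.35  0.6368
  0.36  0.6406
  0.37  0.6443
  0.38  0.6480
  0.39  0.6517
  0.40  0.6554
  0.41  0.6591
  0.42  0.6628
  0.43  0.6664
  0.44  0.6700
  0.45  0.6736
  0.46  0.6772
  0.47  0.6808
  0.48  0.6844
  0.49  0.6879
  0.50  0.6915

$46.65

σ√T = 0.28·√0.6667 = 0.2286
ln(S/K) + (r + σ²/2)T = ln(350/330) + (0.036 + 0.28²/2)·0.6667 = 0.0588 + 0.0501 = 0.1090
d₁ = 0.1090 / 0.2286 = 0.4767 ≈ 0.48
d₂ = d₁ − σ√T = 0.4767 − 0.2286 = 0.2480 ≈ 0.25
e^(−rT) = e^(−0.036·0.6667) = 0.9763
N(d₁) = N(0.48) = 0.6844;  N(d₂) = N(0.25) = 0.5987
C = 350·0.6844 − 330·0.9763·0.5987 = 239.5400 − 192.8886 = 46.6514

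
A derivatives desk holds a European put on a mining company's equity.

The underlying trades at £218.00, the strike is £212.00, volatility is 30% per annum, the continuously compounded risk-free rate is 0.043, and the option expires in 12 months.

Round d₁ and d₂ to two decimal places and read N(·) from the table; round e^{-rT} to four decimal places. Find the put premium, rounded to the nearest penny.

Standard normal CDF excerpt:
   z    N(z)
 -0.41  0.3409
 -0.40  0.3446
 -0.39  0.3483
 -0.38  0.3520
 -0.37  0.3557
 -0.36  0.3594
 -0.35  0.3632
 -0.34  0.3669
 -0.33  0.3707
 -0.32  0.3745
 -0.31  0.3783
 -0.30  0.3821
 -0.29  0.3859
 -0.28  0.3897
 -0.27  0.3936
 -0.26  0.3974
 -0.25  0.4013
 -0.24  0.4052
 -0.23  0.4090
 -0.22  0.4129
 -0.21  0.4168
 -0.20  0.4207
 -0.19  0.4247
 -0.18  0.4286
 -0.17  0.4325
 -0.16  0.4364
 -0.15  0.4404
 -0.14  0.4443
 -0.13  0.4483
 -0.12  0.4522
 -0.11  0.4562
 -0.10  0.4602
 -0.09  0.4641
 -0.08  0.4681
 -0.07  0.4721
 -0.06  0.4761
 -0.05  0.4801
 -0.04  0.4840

σ√T = 0.3·√1 = 0.3000
d₁ = [ln(218/212) + (0.043 + 0.3²/2)·1] / 0.3000 = [0.0279 + 0.0880] / 0.3000 = 0.3864 → 0.39
d₂ = d₁ − σ√T = 0.3864 − 0.3000 = 0.0864 → 0.09
exp(−rT) = exp(−0.043·1) = 0.9579
N(−d₂) = N(-0.09) = 0.4641;  N(−d₁) = N(-0.39) = 0.3483
P = 212·0.9579·0.4641 − 218·0.3483 = 94.2470 − 75.9294 = 18.3176

£18.32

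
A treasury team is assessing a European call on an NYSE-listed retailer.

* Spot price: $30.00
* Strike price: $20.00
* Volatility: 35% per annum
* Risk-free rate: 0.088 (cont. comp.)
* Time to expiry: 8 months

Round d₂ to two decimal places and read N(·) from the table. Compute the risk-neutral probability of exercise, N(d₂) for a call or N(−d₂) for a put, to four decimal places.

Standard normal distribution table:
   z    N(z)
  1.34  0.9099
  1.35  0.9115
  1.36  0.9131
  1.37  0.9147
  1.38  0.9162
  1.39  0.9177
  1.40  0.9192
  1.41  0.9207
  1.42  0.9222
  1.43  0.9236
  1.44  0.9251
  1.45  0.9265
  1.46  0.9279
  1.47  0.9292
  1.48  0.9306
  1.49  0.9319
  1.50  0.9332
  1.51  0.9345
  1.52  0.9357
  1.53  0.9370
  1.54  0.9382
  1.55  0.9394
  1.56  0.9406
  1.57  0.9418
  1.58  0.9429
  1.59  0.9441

0.9306

σ√T = 0.35·√0.6667 = 0.2858
ln(S/K) + (r + σ²/2)T = ln(30/20) + (0.088 + 0.35²/2)·0.6667 = 0.4055 + 0.0995 = 0.5050
d₁ = 0.5050 / 0.2858 = 1.7670 ⇒ 1.77
d₂ = d₁ − σ√T = 1.7670 − 0.2858 = 1.4812 ⇒ 1.48
Pr(exercise) under Q = N(d₂) = 0.9306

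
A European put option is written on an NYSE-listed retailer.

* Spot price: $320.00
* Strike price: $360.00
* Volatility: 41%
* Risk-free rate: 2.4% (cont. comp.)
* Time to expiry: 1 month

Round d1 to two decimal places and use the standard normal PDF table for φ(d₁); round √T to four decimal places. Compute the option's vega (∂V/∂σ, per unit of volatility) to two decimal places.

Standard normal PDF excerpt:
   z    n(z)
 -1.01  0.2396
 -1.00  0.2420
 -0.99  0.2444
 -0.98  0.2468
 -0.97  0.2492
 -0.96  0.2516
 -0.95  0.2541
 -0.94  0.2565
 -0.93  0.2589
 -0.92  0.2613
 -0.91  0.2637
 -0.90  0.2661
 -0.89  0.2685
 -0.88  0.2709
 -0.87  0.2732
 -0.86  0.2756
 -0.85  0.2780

σ√T = 0.41 × 0.2887 = 0.1184
d₁ = [ln(320/360) + (0.024 + 0.41²/2)·0.08333] / 0.1184 = [-0.1178 + 0.0090] / 0.1184 = -0.9191 ≈ -0.92
√T = √0.08333 = 0.2887
φ(d₁) = φ(-0.92) = 0.2613
vega = S·φ(d₁)·√T = 320·0.2613·0.2887 = 24.1399

24.14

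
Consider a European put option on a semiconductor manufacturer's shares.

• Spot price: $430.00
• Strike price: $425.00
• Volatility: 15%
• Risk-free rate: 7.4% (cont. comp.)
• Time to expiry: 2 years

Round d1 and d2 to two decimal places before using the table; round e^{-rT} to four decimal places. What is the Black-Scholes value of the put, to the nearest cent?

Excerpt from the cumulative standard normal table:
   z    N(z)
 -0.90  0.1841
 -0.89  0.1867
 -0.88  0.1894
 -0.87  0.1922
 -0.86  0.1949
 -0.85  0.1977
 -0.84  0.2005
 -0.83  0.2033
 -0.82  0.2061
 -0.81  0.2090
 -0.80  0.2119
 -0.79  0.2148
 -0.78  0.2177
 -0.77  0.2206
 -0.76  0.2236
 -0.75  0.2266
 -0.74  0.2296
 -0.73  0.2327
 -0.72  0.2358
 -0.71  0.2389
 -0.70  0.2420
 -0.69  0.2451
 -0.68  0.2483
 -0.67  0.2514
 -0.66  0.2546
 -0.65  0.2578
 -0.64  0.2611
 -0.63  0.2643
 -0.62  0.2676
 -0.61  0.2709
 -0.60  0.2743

$10.68

T = 2;  σ√T = 0.2121
ln(S/K) + (r + σ²/2)T = ln(430/425) + (0.074 + 0.15²/2)·2 = 0.0117 + 0.1705 = 0.1822
d₁ = 0.1822 / 0.2121 = 0.8589 which rounds to 0.86
d₂ = d₁ − σ√T = 0.8589 − 0.2121 = 0.6467 which rounds to 0.65
exp(−rT) = exp(−0.074·2) = 0.8624
N(−d₂) = N(-0.65) = 0.2578;  N(−d₁) = N(-0.86) = 0.1949
P = 425·0.8624·0.2578 − 430·0.1949 = 94.4889 − 83.8070 = 10.6819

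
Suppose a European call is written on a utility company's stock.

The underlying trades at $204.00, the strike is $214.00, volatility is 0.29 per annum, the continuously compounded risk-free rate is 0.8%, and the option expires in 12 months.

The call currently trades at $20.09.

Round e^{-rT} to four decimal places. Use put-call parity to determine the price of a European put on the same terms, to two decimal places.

exp(−rT) = exp(−0.008·1) = 0.9920
Put-call parity: C − P = S − K·e^(−rT) = 204 − 214·0.9920 = 204 − 212.2880 = -8.2880
P = C − (C − P) = 20.09 − (-8.2880) = 28.3780

$28.38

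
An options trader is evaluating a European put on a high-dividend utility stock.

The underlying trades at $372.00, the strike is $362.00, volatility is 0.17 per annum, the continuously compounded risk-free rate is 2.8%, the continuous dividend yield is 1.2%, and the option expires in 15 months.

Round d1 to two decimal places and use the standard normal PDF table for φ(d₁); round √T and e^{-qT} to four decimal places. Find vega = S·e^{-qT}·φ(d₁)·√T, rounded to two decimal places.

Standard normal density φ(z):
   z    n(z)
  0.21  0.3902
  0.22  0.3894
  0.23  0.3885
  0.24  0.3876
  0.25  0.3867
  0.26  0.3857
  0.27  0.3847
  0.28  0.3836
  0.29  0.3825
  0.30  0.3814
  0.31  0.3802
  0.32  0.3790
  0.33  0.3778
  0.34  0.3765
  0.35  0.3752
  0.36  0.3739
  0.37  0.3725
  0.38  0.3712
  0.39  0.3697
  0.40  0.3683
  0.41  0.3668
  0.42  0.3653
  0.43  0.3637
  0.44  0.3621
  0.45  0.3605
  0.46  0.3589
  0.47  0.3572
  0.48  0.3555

154.25

T = 1.25;  σ√T = 0.1901
ln(S/K) + (r − q + σ²/2)T = ln(372/362) + (0.028 − 0.012 + 0.17²/2)·1.25 = 0.0272 + 0.0381 = 0.0653
d₁ = 0.0653 / 0.1901 = 0.3436 ≈ 0.34
√T = √1.25 = 1.1180
φ(d₁) = φ(0.34) = 0.3765
e^(−qT) = e^(−0.012·1.25) = 0.9851
vega = S·e^(−qT)·φ(d₁)·√T = 372·0.9851·0.3765·1.1180 = 154.2517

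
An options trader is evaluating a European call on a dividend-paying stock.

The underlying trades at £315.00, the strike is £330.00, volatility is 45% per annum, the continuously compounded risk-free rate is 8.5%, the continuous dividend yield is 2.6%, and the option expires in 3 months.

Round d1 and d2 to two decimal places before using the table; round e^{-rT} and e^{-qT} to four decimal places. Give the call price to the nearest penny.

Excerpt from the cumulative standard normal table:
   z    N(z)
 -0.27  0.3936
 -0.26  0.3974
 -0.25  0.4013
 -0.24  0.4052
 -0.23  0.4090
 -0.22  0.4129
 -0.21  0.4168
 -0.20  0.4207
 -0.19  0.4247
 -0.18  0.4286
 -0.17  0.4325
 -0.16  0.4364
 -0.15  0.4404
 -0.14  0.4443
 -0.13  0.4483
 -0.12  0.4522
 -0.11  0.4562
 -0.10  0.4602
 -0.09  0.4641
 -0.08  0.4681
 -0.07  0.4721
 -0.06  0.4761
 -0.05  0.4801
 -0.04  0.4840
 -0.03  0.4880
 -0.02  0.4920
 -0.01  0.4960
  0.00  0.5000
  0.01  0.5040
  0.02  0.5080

σ√T = 0.45 × 0.5000 = 0.2250
d₁ = [ln(315/330) + (0.085 − 0.026 + 0.45²/2)·0.25] / 0.2250 = [-0.0465 + 0.0401] / 0.2250 = -0.0287 → -0.03
d₂ = d₁ − σ√T = -0.0287 − 0.2250 = -0.2537 → -0.25
e^(−qT) = e^(−0.026·0.25) = 0.9935;  e^(−rT) = e^(−0.085·0.25) = 0.9790
N(d₁) = N(-0.03) = 0.4880;  N(d₂) = N(-0.25) = 0.4013
C = 315·0.9935·0.4880 − 330·0.9790·0.4013 = 152.7208 − 129.6480 = 23.0728

£23.07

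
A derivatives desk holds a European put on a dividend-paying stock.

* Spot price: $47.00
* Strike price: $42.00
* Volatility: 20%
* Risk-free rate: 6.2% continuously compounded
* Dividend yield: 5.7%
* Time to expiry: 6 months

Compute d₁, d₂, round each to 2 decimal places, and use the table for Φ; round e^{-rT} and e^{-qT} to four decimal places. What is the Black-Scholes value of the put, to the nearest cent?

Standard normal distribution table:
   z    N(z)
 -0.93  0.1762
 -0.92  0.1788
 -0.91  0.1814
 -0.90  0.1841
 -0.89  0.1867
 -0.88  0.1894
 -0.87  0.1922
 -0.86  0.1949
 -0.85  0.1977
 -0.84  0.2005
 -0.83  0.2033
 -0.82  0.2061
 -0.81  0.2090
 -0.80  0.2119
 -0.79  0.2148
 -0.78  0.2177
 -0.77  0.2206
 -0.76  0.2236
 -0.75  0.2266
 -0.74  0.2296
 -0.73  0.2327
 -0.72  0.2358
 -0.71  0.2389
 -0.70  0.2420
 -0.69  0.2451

$0.70

σ√T = 0.2·√0.5 = 0.1414
d₁ = [ln(47/42) + (0.062 − 0.057 + ½·0.2²)·0.5] / (σ√T) = (0.1125 + 0.0125) / 0.1414 = 0.8837 ⇒ 0.88
d₂ = 0.8837 − 0.1414 = 0.7423 ⇒ 0.74
exp(−qT) = exp(−0.057·0.5) = 0.9719;  exp(−rT) = exp(−0.062·0.5) = 0.9695
N(−d₂) = N(-0.74) = 0.2296;  N(−d₁) = N(-0.88) = 0.1894
P = 42·0.9695·0.2296 − 47·0.9719·0.1894 = 9.3491 − 8.6517 = 0.6974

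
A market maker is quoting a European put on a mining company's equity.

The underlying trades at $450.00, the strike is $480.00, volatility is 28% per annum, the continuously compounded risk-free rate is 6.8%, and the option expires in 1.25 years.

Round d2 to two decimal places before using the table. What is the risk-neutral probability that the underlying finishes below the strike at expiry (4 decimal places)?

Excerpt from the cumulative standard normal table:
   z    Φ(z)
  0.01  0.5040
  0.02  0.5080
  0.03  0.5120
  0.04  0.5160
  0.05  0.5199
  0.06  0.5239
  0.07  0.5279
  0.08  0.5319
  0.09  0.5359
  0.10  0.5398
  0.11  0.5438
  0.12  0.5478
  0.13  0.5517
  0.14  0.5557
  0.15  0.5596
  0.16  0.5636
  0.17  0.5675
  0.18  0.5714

T = 1.25;  σ√T = 0.3130
d₁ = [ln(450/480) + (0.068 + ½·0.28²)·1.25] / (σ√T) = (-0.0645 + 0.1340) / 0.3130 = 0.2219 ≈ 0.22
d₂ = 0.2219 − 0.3130 = -0.0912 ≈ -0.09
Risk-neutral Pr[S_T < K] = N(−d₂) = N(0.09) = 0.5359

0.5359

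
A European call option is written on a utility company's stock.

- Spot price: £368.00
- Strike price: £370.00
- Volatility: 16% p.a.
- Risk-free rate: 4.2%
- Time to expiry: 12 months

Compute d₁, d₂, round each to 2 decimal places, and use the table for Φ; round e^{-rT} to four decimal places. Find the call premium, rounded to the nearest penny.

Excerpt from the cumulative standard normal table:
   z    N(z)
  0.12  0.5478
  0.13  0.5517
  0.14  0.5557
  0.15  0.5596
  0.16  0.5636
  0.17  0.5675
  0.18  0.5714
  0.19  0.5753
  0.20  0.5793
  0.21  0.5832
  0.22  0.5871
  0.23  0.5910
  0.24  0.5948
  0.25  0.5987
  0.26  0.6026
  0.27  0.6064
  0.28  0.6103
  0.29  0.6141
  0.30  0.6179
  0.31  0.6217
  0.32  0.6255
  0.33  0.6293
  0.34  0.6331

σ√T = 0.16 × 1.0000 = 0.1600
ln(S/K) + (r + σ²/2)T = ln(368/370) + (0.042 + 0.16²/2)·1 = -0.0054 + 0.0548 = 0.0494
d₁ = 0.0494 / 0.1600 = 0.3086 ≈ 0.31
d₂ = d₁ − σ√T = 0.3086 − 0.1600 = 0.1486 ≈ 0.15
e^(−rT) = e^(−0.042·1) = 0.9589
N(d₁) = N(0.31) = 0.6217;  N(d₂) = N(0.15) = 0.5596
C = 368·0.6217 − 370·0.9589·0.5596 = 228.7856 − 198.5422 = 30.2434

£30.24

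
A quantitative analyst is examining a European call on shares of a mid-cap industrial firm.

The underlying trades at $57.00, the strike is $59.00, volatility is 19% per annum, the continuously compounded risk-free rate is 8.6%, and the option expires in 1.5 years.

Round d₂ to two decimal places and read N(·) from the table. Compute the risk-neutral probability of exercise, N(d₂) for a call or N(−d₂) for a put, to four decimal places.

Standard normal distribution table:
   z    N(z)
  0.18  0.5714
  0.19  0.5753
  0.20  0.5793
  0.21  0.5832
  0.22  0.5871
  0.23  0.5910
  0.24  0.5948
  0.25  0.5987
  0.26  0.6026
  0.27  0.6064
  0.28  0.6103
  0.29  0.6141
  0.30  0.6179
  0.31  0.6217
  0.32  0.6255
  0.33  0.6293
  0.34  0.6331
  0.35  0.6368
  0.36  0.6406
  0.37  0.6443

0.6141

σ√T = 0.19·√1.5 = 0.2327
d₁ = [ln(57/59) + (0.086 + ½·0.19²)·1.5] / (σ√T) = (-0.0345 + 0.1561) / 0.2327 = 0.5225 ≈ 0.52
d₂ = 0.5225 − 0.2327 = 0.2898 ≈ 0.29
Pr(exercise) under Q = N(d₂) = 0.6141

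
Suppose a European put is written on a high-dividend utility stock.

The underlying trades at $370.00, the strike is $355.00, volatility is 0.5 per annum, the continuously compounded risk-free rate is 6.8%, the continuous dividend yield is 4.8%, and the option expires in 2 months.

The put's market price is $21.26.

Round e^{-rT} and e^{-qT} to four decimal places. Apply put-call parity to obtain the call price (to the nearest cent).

exp(−qT) = exp(−0.048·0.1667) = 0.9920;  exp(−rT) = exp(−0.068·0.1667) = 0.9887
Put-call parity: C − P = S·e^(−qT) − K·e^(−rT) = 370·0.9920 − 355·0.9887 = 367.0400 − 350.9885 = 16.0515
C = P + (C − P) = 21.26 + (16.0515) = 37.3115

$37.31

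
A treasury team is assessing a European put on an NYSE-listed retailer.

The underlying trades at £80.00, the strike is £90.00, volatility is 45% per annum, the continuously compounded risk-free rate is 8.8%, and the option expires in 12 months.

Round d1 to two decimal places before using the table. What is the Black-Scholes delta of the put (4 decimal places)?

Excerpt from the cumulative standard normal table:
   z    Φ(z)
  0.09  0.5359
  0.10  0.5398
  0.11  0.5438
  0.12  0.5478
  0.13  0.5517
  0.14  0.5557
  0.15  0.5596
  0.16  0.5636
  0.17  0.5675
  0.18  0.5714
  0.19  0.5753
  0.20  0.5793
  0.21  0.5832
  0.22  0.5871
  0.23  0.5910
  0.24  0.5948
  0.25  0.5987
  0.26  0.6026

-0.4364

T = 1;  σ√T = 0.4500
d₁ = [ln(80/90) + (0.088 + 0.45²/2)·1] / 0.4500 = [-0.1178 + 0.1893] / 0.4500 = 0.1588 which rounds to 0.16
N(d₁) = N(0.16) = 0.5636
Δ_put = N(d₁) − 1 = 0.5636 − 1 = -0.4364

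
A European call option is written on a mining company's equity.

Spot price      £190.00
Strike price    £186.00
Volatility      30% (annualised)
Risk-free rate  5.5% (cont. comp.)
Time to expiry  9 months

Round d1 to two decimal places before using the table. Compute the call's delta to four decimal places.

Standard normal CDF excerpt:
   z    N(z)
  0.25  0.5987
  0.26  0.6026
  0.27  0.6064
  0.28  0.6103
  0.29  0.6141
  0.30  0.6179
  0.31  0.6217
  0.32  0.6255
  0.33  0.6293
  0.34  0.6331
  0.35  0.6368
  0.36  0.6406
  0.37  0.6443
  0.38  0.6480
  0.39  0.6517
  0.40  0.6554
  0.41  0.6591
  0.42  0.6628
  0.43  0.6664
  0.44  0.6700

0.6443

σ√T = 0.3·√0.75 = 0.2598
d₁ = [ln(190/186) + (0.055 + ½·0.3²)·0.75] / (σ√T) = (0.0213 + 0.0750) / 0.2598 = 0.3706 which rounds to 0.37
N(d₁) = N(0.37) = 0.6443
Δ_call = N(d₁) = 0.6443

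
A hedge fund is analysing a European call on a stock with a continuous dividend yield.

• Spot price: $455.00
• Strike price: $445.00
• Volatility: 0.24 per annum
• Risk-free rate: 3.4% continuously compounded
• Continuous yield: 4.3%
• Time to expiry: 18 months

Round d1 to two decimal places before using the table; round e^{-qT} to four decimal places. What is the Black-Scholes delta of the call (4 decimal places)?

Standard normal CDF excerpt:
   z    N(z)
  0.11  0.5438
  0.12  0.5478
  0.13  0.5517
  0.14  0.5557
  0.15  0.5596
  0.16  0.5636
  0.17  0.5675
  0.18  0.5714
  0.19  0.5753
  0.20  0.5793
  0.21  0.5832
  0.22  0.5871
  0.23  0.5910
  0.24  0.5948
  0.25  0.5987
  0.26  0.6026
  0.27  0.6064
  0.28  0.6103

0.5357

T = 1.5;  σ√T = 0.2939
d₁ = [ln(455/445) + (0.034 − 0.043 + 0.24²/2)·1.5] / 0.2939 = [0.0222 + 0.0297] / 0.2939 = 0.1766 ⇒ 0.18
N(d₁) = N(0.18) = 0.5714
Δ_call = e^(−qT)·N(d₁) = 0.9375·0.5714 = 0.5357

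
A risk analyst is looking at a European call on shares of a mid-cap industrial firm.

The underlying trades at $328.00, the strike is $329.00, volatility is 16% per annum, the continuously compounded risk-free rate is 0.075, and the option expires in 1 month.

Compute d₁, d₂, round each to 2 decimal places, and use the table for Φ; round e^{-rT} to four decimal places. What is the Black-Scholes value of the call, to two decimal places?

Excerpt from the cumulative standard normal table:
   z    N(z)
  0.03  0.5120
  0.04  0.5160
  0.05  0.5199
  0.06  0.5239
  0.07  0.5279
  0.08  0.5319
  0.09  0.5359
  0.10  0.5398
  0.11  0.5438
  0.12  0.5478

σ√T = 0.16 × 0.2887 = 0.0462
ln(S/K) + (r + σ²/2)T = ln(328/329) + (0.075 + 0.16²/2)·0.08333 = -0.0030 + 0.0073 = 0.0043
d₁ = 0.0043 / 0.0462 = 0.0925 ⇒ 0.09
d₂ = d₁ − σ√T = 0.0925 − 0.0462 = 0.0463 ⇒ 0.05
e^(−rT) = e^(−0.075·0.08333) = 0.9938
N(d₁) = N(0.09) = 0.5359;  N(d₂) = N(0.05) = 0.5199
C = 328·0.5359 − 329·0.9938·0.5199 = 175.7752 − 169.9866 = 5.7886

$5.79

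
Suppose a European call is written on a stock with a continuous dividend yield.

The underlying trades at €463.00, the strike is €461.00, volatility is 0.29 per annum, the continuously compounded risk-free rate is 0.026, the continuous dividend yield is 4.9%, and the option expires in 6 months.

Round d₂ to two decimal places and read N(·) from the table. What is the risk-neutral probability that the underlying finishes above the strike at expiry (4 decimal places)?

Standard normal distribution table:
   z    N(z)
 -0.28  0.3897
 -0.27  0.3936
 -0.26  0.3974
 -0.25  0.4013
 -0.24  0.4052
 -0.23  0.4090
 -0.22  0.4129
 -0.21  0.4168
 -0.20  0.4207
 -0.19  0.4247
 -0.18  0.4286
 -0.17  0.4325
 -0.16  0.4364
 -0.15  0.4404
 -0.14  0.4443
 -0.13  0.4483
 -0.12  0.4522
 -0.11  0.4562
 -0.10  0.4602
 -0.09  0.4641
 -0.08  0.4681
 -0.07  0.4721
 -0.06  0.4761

0.4443

T = 0.5;  σ√T = 0.2051
d₁ = [ln(463/461) + (0.026 − 0.049 + ½·0.29²)·0.5] / (σ√T) = (0.0043 + 0.0095) / 0.2051 = 0.0676 ⇒ 0.07
d₂ = 0.0676 − 0.2051 = -0.1375 ⇒ -0.14
Pr(exercise) under Q = N(d₂) = 0.4443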